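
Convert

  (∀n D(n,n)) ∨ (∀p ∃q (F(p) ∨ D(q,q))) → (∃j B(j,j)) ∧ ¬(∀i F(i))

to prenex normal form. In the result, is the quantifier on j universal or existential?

existential

Eliminate → and ↔ using ¬ and ∨.
  ¬((∀n D(n,n)) ∨ (∀p ∃q (F(p) ∨ D(q,q)))) ∨ (∃j B(j,j)) ∧ ¬(∀i F(i))
Push ¬ through the quantifiers and connectives to reach negation normal form:
  (∃n ¬D(n,n)) ∧ (∃p ∀q (¬F(p) ∧ ¬D(q,q))) ∨ (∃j B(j,j)) ∧ (∃i ¬F(i))
All bound variables are already distinct, so no renaming is needed.
Extract every quantifier outward, since the variables are now distinct and don't occur free across branches:
  ∃n ∃p ∀q ∃j ∃i (¬D(n,n) ∧ ¬F(p) ∧ ¬D(q,q) ∨ B(j,j) ∧ ¬F(i))
The quantifier ∃j sits under an even number of negations (counting the antecedent side of each →), so it remains existential.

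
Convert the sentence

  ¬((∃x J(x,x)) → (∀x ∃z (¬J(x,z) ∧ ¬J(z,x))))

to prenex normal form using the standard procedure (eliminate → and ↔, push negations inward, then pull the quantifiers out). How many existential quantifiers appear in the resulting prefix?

Eliminate → and ↔ using ¬ and ∨.
  ¬(¬(∃x J(x,x)) ∨ (∀x ∃z (¬J(x,z) ∧ ¬J(z,x))))
Move each ¬ inward, flipping quantifiers it crosses:
  (∃x J(x,x)) ∧ (∃x ∀z (J(x,z) ∨ J(z,x)))
Rename bound variables to avoid capture: x↦u1.
  (∃x J(x,x)) ∧ (∃u1 ∀z (J(u1,z) ∨ J(z,u1)))
Finally move all quantifiers to the prefix:
  ∃x ∃u1 ∀z (J(x,x) ∧ (J(u1,z) ∨ J(z,u1)))
The prefix is ∃x ∃u1 ∀z: 1 universal, 2 existential.

2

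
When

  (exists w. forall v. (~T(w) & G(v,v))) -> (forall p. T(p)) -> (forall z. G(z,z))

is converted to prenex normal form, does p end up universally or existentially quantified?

existential

First replace A → B with ¬A ∨ B.
  ~(exists w. forall v. (~T(w) & G(v,v))) | ~(forall p. T(p)) | (forall z. G(z,z))
Push ¬ through the quantifiers and connectives to reach negation normal form:
  (forall w. exists v. (T(w) | ~G(v,v))) | (exists p. ~T(p)) | (forall z. G(z,z))
All bound variables are already distinct, so no renaming is needed.
Pull the quantifiers to the front (each side's bound variable is not free in the other side):
  forall w. exists v. exists p. forall z. (T(w) | ~G(v,v) | ~T(p) | G(z,z))
The quantifier forall p sits under an odd number of negations (counting the antecedent side of each →), so it flips to exists p.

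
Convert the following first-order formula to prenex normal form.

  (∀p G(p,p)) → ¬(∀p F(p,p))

∃p ∃v1 (¬G(p,p) ∨ ¬F(v1,v1))

Eliminate → and ↔ using ¬ and ∨.
  ¬(∀p G(p,p)) ∨ ¬(∀p F(p,p))
Push ¬ through the quantifiers and connectives to reach negation normal form:
  (∃p ¬G(p,p)) ∨ (∃p ¬F(p,p))
Standardize variables apart so no two quantifiers bind the same name: p↦v1.
  (∃p ¬G(p,p)) ∨ (∃v1 ¬F(v1,v1))
Finally move all quantifiers to the prefix:
  ∃p ∃v1 (¬G(p,p) ∨ ¬F(v1,v1))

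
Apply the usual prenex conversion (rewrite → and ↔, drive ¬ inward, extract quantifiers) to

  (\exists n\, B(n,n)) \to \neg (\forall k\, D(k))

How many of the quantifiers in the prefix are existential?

Rewrite implications/biconditionals: A → B as ¬A ∨ B.
  \neg (\exists n\, B(n,n)) \lor \neg (\forall k\, D(k))
Push ¬ through the quantifiers and connectives to reach negation normal form:
  (\forall n\, \neg B(n,n)) \lor (\exists k\, \neg D(k))
All bound variables are already distinct, so no renaming is needed.
Extract every quantifier outward, since the variables are now distinct and don't occur free across branches:
  \forall n\, \exists k\, (\neg B(n,n) \lor \neg D(k))
The prefix is \forall n \exists k: 1 universal, 1 existential.

1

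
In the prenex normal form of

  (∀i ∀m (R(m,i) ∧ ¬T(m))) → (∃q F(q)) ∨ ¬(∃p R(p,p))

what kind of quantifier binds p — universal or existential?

universal

Rewrite implications/biconditionals: A → B as ¬A ∨ B.
  ¬(∀i ∀m (R(m,i) ∧ ¬T(m))) ∨ (∃q F(q)) ∨ ¬(∃p R(p,p))
Move each ¬ inward, flipping quantifiers it crosses:
  (∃i ∃m (¬R(m,i) ∨ T(m))) ∨ (∃q F(q)) ∨ (∀p ¬R(p,p))
Finally move all quantifiers to the prefix:
  ∃i ∃m ∃q ∀p (¬R(m,i) ∨ T(m) ∨ F(q) ∨ ¬R(p,p))
The quantifier ∃p sits under an odd number of negations (counting the antecedent side of each →), so it flips to ∀p.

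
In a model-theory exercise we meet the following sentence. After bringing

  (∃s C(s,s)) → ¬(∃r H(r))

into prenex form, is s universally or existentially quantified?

Rewrite implications/biconditionals: A → B as ¬A ∨ B.
  ¬(∃s C(s,s)) ∨ ¬(∃r H(r))
Push ¬ through the quantifiers and connectives to reach negation normal form:
  (∀s ¬C(s,s)) ∨ (∀r ¬H(r))
Pull the quantifiers to the front (each side's bound variable is not free in the other side):
  ∀s ∀r (¬C(s,s) ∨ ¬H(r))
The quantifier ∃s sits under an odd number of negations (counting the antecedent side of each →), so it flips to ∀s.

universal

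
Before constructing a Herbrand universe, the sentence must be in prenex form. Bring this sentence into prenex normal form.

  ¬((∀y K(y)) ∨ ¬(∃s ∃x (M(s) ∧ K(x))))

∃y ∃s ∃x (¬K(y) ∧ M(s) ∧ K(x))

Push ¬ through the quantifiers and connectives to reach negation normal form:
  (∃y ¬K(y)) ∧ (∃s ∃x (M(s) ∧ K(x)))
Pull the quantifiers to the front (each side's bound variable is not free in the other side):
  ∃y ∃s ∃x (¬K(y) ∧ M(s) ∧ K(x))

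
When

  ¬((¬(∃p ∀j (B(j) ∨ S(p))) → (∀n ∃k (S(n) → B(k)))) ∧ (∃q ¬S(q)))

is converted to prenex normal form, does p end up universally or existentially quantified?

Eliminate → and ↔ using ¬ and ∨.
  ¬((¬¬(∃p ∀j (B(j) ∨ S(p))) ∨ (∀n ∃k (¬S(n) ∨ B(k)))) ∧ (∃q ¬S(q)))
Drive negations inward (¬∀x A ≡ ∃x ¬A, ¬∃x A ≡ ∀x ¬A, De Morgan for ∧/∨):
  (∀p ∃j (¬B(j) ∧ ¬S(p))) ∧ (∃n ∀k (S(n) ∧ ¬B(k))) ∨ (∀q S(q))
Finally move all quantifiers to the prefix:
  ∀p ∃j ∃n ∀k ∀q (¬B(j) ∧ ¬S(p) ∧ S(n) ∧ ¬B(k) ∨ S(q))
The quantifier ∃p sits under an odd number of negations (counting the antecedent side of each →), so it flips to ∀p.

universal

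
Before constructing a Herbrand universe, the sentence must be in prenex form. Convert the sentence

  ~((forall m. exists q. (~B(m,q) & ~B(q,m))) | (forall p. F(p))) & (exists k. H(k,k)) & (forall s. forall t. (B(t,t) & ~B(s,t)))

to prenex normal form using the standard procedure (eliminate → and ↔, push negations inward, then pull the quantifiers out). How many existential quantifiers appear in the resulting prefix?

3

Drive negations inward (¬∀x A ≡ ∃x ¬A, ¬∃x A ≡ ∀x ¬A, De Morgan for ∧/∨):
  (exists m. forall q. (B(m,q) | B(q,m))) & (exists p. ~F(p)) & (exists k. H(k,k)) & (forall s. forall t. (B(t,t) & ~B(s,t)))
Pull the quantifiers to the front (each side's bound variable is not free in the other side):
  exists m. forall q. exists p. exists k. forall s. forall t. ((B(m,q) | B(q,m)) & ~F(p) & H(k,k) & B(t,t) & ~B(s,t))
The prefix is exists m forall q exists p exists k forall s forall t: 3 universal, 3 existential.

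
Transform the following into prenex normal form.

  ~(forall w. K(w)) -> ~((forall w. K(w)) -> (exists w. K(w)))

forall w. forall z1. forall z. (K(w) | K(z1) & ~K(z))

Rewrite implications/biconditionals: A → B as ¬A ∨ B.
  ~~(forall w. K(w)) | ~(~(forall w. K(w)) | (exists w. K(w)))
Move each ¬ inward, flipping quantifiers it crosses:
  (forall w. K(w)) | (forall w. K(w)) & (forall w. ~K(w))
Standardize variables apart so no two quantifiers bind the same name: w↦z1, w↦z.
  (forall w. K(w)) | (forall z1. K(z1)) & (forall z. ~K(z))
Pull the quantifiers to the front (each side's bound variable is not free in the other side):
  forall w. forall z1. forall z. (K(w) | K(z1) & ~K(z))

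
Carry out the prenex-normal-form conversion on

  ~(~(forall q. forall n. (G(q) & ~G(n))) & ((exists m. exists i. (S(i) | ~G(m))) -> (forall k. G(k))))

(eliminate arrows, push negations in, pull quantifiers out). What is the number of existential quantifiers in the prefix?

3

Rewrite implications/biconditionals: A → B as ¬A ∨ B.
  ~(~(forall q. forall n. (G(q) & ~G(n))) & (~(exists m. exists i. (S(i) | ~G(m))) | (forall k. G(k))))
Drive negations inward (¬∀x A ≡ ∃x ¬A, ¬∃x A ≡ ∀x ¬A, De Morgan for ∧/∨):
  (forall q. forall n. (G(q) & ~G(n))) | (exists m. exists i. (S(i) | ~G(m))) & (exists k. ~G(k))
All bound variables are already distinct, so no renaming is needed.
Extract every quantifier outward, since the variables are now distinct and don't occur free across branches:
  forall q. forall n. exists m. exists i. exists k. (G(q) & ~G(n) | (S(i) | ~G(m)) & ~G(k))
The prefix is forall q forall n exists m exists i exists k: 2 universal, 3 existential.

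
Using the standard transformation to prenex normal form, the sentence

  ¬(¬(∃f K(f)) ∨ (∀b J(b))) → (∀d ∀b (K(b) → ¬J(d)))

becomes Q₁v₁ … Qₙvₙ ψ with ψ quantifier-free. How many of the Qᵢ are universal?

Eliminate → and ↔ using ¬ and ∨.
  ¬¬(¬(∃f K(f)) ∨ (∀b J(b))) ∨ (∀d ∀b (¬K(b) ∨ ¬J(d)))
Move each ¬ inward, flipping quantifiers it crosses:
  (∀f ¬K(f)) ∨ (∀b J(b)) ∨ (∀d ∀b (¬K(b) ∨ ¬J(d)))
Give each quantifier a distinct variable: b↦w1.
  (∀f ¬K(f)) ∨ (∀b J(b)) ∨ (∀d ∀w1 (¬K(w1) ∨ ¬J(d)))
Extract every quantifier outward, since the variables are now distinct and don't occur free across branches:
  ∀f ∀b ∀d ∀w1 (¬K(f) ∨ J(b) ∨ ¬K(w1) ∨ ¬J(d))
The prefix is ∀f ∀b ∀d ∀w1: 4 universal, 0 existential.

4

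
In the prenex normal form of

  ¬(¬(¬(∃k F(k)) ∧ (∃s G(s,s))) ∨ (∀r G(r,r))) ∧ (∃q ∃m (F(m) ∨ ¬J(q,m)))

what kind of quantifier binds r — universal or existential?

Move each ¬ inward, flipping quantifiers it crosses:
  (∀k ¬F(k)) ∧ (∃s G(s,s)) ∧ (∃r ¬G(r,r)) ∧ (∃q ∃m (F(m) ∨ ¬J(q,m)))
Pull the quantifiers to the front (each side's bound variable is not free in the other side):
  ∀k ∃s ∃r ∃q ∃m (¬F(k) ∧ G(s,s) ∧ ¬G(r,r) ∧ (F(m) ∨ ¬J(q,m)))
The quantifier ∀r sits under an odd number of negations, so it flips to ∃r.

existential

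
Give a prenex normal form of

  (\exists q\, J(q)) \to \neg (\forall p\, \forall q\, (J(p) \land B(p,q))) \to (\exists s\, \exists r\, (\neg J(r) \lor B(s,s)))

\forall q\, \forall p\, \forall u\, \exists s\, \exists r\, (\neg J(q) \lor J(p) \land B(p,u) \lor \neg J(r) \lor B(s,s))

Rewrite implications/biconditionals: A → B as ¬A ∨ B.
  \neg (\exists q\, J(q)) \lor \neg \neg (\forall p\, \forall q\, (J(p) \land B(p,q))) \lor (\exists s\, \exists r\, (\neg J(r) \lor B(s,s)))
Push ¬ through the quantifiers and connectives to reach negation normal form:
  (\forall q\, \neg J(q)) \lor (\forall p\, \forall q\, (J(p) \land B(p,q))) \lor (\exists s\, \exists r\, (\neg J(r) \lor B(s,s)))
Give each quantifier a distinct variable: q↦u.
  (\forall q\, \neg J(q)) \lor (\forall p\, \forall u\, (J(p) \land B(p,u))) \lor (\exists s\, \exists r\, (\neg J(r) \lor B(s,s)))
Extract every quantifier outward, since the variables are now distinct and don't occur free across branches:
  \forall q\, \forall p\, \forall u\, \exists s\, \exists r\, (\neg J(q) \lor J(p) \land B(p,u) \lor \neg J(r) \lor B(s,s))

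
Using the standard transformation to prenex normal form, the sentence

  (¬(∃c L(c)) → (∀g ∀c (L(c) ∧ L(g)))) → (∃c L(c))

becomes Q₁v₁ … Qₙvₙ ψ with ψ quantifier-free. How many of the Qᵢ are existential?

3

First replace A → B with ¬A ∨ B.
  ¬(¬¬(∃c L(c)) ∨ (∀g ∀c (L(c) ∧ L(g)))) ∨ (∃c L(c))
Move each ¬ inward, flipping quantifiers it crosses:
  (∀c ¬L(c)) ∧ (∃g ∃c (¬L(c) ∨ ¬L(g))) ∨ (∃c L(c))
Give each quantifier a distinct variable: c↦x1, c↦z1.
  (∀c ¬L(c)) ∧ (∃g ∃x1 (¬L(x1) ∨ ¬L(g))) ∨ (∃z1 L(z1))
Extract every quantifier outward, since the variables are now distinct and don't occur free across branches:
  ∀c ∃g ∃x1 ∃z1 (¬L(c) ∧ (¬L(x1) ∨ ¬L(g)) ∨ L(z1))
The prefix is ∀c ∃g ∃x1 ∃z1: 1 universal, 3 existential.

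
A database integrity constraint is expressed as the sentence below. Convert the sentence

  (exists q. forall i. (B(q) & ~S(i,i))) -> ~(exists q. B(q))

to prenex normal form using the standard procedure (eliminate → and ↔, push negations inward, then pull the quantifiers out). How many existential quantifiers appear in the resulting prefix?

1

First replace A → B with ¬A ∨ B.
  ~(exists q. forall i. (B(q) & ~S(i,i))) | ~(exists q. B(q))
Drive negations inward (¬∀x A ≡ ∃x ¬A, ¬∃x A ≡ ∀x ¬A, De Morgan for ∧/∨):
  (forall q. exists i. (~B(q) | S(i,i))) | (forall q. ~B(q))
Give each quantifier a distinct variable: q↦a.
  (forall q. exists i. (~B(q) | S(i,i))) | (forall a. ~B(a))
Extract every quantifier outward, since the variables are now distinct and don't occur free across branches:
  forall q. exists i. forall a. (~B(q) | S(i,i) | ~B(a))
The prefix is forall q exists i forall a: 2 universal, 1 existential.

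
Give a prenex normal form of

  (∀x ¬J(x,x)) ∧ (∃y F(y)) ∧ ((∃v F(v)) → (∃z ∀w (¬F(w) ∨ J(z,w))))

First replace A → B with ¬A ∨ B.
  (∀x ¬J(x,x)) ∧ (∃y F(y)) ∧ (¬(∃v F(v)) ∨ (∃z ∀w (¬F(w) ∨ J(z,w))))
Move each ¬ inward, flipping quantifiers it crosses:
  (∀x ¬J(x,x)) ∧ (∃y F(y)) ∧ ((∀v ¬F(v)) ∨ (∃z ∀w (¬F(w) ∨ J(z,w))))
Pull the quantifiers to the front (each side's bound variable is not free in the other side):
  ∀x ∃y ∀v ∃z ∀w (¬J(x,x) ∧ F(y) ∧ (¬F(v) ∨ ¬F(w) ∨ J(z,w)))

∀x ∃y ∀v ∃z ∀w (¬J(x,x) ∧ F(y) ∧ (¬F(v) ∨ ¬F(w) ∨ J(z,w)))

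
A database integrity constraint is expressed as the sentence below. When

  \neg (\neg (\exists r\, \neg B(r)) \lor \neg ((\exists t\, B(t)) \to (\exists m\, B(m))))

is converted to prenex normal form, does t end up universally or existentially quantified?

First replace A → B with ¬A ∨ B.
  \neg (\neg (\exists r\, \neg B(r)) \lor \neg (\neg (\exists t\, B(t)) \lor (\exists m\, B(m))))
Drive negations inward (¬∀x A ≡ ∃x ¬A, ¬∃x A ≡ ∀x ¬A, De Morgan for ∧/∨):
  (\exists r\, \neg B(r)) \land ((\forall t\, \neg B(t)) \lor (\exists m\, B(m)))
All bound variables are already distinct, so no renaming is needed.
Pull the quantifiers to the front (each side's bound variable is not free in the other side):
  \exists r\, \forall t\, \exists m\, (\neg B(r) \land (\neg B(t) \lor B(m)))
The quantifier \exists t sits under an odd number of negations (counting the antecedent side of each →), so it flips to \forall t.

universal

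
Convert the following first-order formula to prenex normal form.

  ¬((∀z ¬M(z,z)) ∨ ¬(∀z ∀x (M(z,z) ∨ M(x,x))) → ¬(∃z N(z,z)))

∀z ∃r ∃x ∃b ((¬M(z,z) ∨ ¬M(r,r) ∧ ¬M(x,x)) ∧ N(b,b))

First replace A → B with ¬A ∨ B.
  ¬(¬((∀z ¬M(z,z)) ∨ ¬(∀z ∀x (M(z,z) ∨ M(x,x)))) ∨ ¬(∃z N(z,z)))
Push ¬ through the quantifiers and connectives to reach negation normal form:
  ((∀z ¬M(z,z)) ∨ (∃z ∃x (¬M(z,z) ∧ ¬M(x,x)))) ∧ (∃z N(z,z))
Rename bound variables to avoid capture: z↦r, z↦b.
  ((∀z ¬M(z,z)) ∨ (∃r ∃x (¬M(r,r) ∧ ¬M(x,x)))) ∧ (∃b N(b,b))
Finally move all quantifiers to the prefix:
  ∀z ∃r ∃x ∃b ((¬M(z,z) ∨ ¬M(r,r) ∧ ¬M(x,x)) ∧ N(b,b))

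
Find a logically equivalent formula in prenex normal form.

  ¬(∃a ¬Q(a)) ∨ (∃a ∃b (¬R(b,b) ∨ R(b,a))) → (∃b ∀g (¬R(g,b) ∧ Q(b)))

Eliminate → and ↔ using ¬ and ∨.
  ¬(¬(∃a ¬Q(a)) ∨ (∃a ∃b (¬R(b,b) ∨ R(b,a)))) ∨ (∃b ∀g (¬R(g,b) ∧ Q(b)))
Move each ¬ inward, flipping quantifiers it crosses:
  (∃a ¬Q(a)) ∧ (∀a ∀b (R(b,b) ∧ ¬R(b,a))) ∨ (∃b ∀g (¬R(g,b) ∧ Q(b)))
Rename bound variables to avoid capture: a↦s, b↦r.
  (∃a ¬Q(a)) ∧ (∀s ∀b (R(b,b) ∧ ¬R(b,s))) ∨ (∃r ∀g (¬R(g,r) ∧ Q(r)))
Finally move all quantifiers to the prefix:
  ∃a ∀s ∀b ∃r ∀g (¬Q(a) ∧ R(b,b) ∧ ¬R(b,s) ∨ ¬R(g,r) ∧ Q(r))

∃a ∀s ∀b ∃r ∀g (¬Q(a) ∧ R(b,b) ∧ ¬R(b,s) ∨ ¬R(g,r) ∧ Q(r))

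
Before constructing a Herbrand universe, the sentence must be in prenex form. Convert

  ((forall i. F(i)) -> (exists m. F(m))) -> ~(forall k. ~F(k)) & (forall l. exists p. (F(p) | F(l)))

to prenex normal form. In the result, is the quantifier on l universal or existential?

universal

Rewrite implications/biconditionals: A → B as ¬A ∨ B.
  ~(~(forall i. F(i)) | (exists m. F(m))) | ~(forall k. ~F(k)) & (forall l. exists p. (F(p) | F(l)))
Move each ¬ inward, flipping quantifiers it crosses:
  (forall i. F(i)) & (forall m. ~F(m)) | (exists k. F(k)) & (forall l. exists p. (F(p) | F(l)))
All bound variables are already distinct, so no renaming is needed.
Pull the quantifiers to the front (each side's bound variable is not free in the other side):
  forall i. forall m. exists k. forall l. exists p. (F(i) & ~F(m) | F(k) & (F(p) | F(l)))
The quantifier forall l sits under an even number of negations (counting the antecedent side of each →), so it remains universal.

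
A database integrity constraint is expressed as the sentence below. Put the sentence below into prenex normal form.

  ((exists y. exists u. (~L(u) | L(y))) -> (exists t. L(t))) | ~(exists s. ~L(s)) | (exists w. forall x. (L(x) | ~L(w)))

forall y. forall u. exists t. forall s. exists w. forall x. (L(u) & ~L(y) | L(t) | L(s) | L(x) | ~L(w))

Eliminate → and ↔ using ¬ and ∨.
  ~(exists y. exists u. (~L(u) | L(y))) | (exists t. L(t)) | ~(exists s. ~L(s)) | (exists w. forall x. (L(x) | ~L(w)))
Drive negations inward (¬∀x A ≡ ∃x ¬A, ¬∃x A ≡ ∀x ¬A, De Morgan for ∧/∨):
  (forall y. forall u. (L(u) & ~L(y))) | (exists t. L(t)) | (forall s. L(s)) | (exists w. forall x. (L(x) | ~L(w)))
All bound variables are already distinct, so no renaming is needed.
Pull the quantifiers to the front (each side's bound variable is not free in the other side):
  forall y. forall u. exists t. forall s. exists w. forall x. (L(u) & ~L(y) | L(t) | L(s) | L(x) | ~L(w))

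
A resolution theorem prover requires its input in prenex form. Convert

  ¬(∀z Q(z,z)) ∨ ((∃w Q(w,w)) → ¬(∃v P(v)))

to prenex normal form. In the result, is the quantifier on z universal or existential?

Eliminate → and ↔ using ¬ and ∨.
  ¬(∀z Q(z,z)) ∨ ¬(∃w Q(w,w)) ∨ ¬(∃v P(v))
Move each ¬ inward, flipping quantifiers it crosses:
  (∃z ¬Q(z,z)) ∨ (∀w ¬Q(w,w)) ∨ (∀v ¬P(v))
All bound variables are already distinct, so no renaming is needed.
Finally move all quantifiers to the prefix:
  ∃z ∀w ∀v (¬Q(z,z) ∨ ¬Q(w,w) ∨ ¬P(v))
The quantifier ∀z sits under an odd number of negations (counting the antecedent side of each →), so it flips to ∃z.

existential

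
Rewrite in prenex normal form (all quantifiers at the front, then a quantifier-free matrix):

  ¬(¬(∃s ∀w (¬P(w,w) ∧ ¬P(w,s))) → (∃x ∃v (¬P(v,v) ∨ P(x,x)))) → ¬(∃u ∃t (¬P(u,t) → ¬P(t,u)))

Eliminate → and ↔ using ¬ and ∨.
  ¬¬(¬¬(∃s ∀w (¬P(w,w) ∧ ¬P(w,s))) ∨ (∃x ∃v (¬P(v,v) ∨ P(x,x)))) ∨ ¬(∃u ∃t (¬¬P(u,t) ∨ ¬P(t,u)))
Drive negations inward (¬∀x A ≡ ∃x ¬A, ¬∃x A ≡ ∀x ¬A, De Morgan for ∧/∨):
  (∃s ∀w (¬P(w,w) ∧ ¬P(w,s))) ∨ (∃x ∃v (¬P(v,v) ∨ P(x,x))) ∨ (∀u ∀t (¬P(u,t) ∧ P(t,u)))
All bound variables are already distinct, so no renaming is needed.
Pull the quantifiers to the front (each side's bound variable is not free in the other side):
  ∃s ∀w ∃x ∃v ∀u ∀t (¬P(w,w) ∧ ¬P(w,s) ∨ ¬P(v,v) ∨ P(x,x) ∨ ¬P(u,t) ∧ P(t,u))

∃s ∀w ∃x ∃v ∀u ∀t (¬P(w,w) ∧ ¬P(w,s) ∨ ¬P(v,v) ∨ P(x,x) ∨ ¬P(u,t) ∧ P(t,u))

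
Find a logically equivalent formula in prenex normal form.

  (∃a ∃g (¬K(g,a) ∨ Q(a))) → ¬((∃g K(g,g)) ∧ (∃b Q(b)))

∀a ∀g ∀t ∀b (K(g,a) ∧ ¬Q(a) ∨ ¬K(t,t) ∨ ¬Q(b))

Eliminate → and ↔ using ¬ and ∨.
  ¬(∃a ∃g (¬K(g,a) ∨ Q(a))) ∨ ¬((∃g K(g,g)) ∧ (∃b Q(b)))
Push ¬ through the quantifiers and connectives to reach negation normal form:
  (∀a ∀g (K(g,a) ∧ ¬Q(a))) ∨ (∀g ¬K(g,g)) ∨ (∀b ¬Q(b))
Standardize variables apart so no two quantifiers bind the same name: g↦t.
  (∀a ∀g (K(g,a) ∧ ¬Q(a))) ∨ (∀t ¬K(t,t)) ∨ (∀b ¬Q(b))
Pull the quantifiers to the front (each side's bound variable is not free in the other side):
  ∀a ∀g ∀t ∀b (K(g,a) ∧ ¬Q(a) ∨ ¬K(t,t) ∨ ¬Q(b))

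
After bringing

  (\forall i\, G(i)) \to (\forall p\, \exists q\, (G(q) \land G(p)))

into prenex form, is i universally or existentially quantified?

existential

Rewrite implications/biconditionals: A → B as ¬A ∨ B.
  \neg (\forall i\, G(i)) \lor (\forall p\, \exists q\, (G(q) \land G(p)))
Push ¬ through the quantifiers and connectives to reach negation normal form:
  (\exists i\, \neg G(i)) \lor (\forall p\, \exists q\, (G(q) \land G(p)))
Pull the quantifiers to the front (each side's bound variable is not free in the other side):
  \exists i\, \forall p\, \exists q\, (\neg G(i) \lor G(q) \land G(p))
The quantifier \forall i sits under an odd number of negations (counting the antecedent side of each →), so it flips to \exists i.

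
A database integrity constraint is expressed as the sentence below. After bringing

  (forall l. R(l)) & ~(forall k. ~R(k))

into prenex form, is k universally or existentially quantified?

Drive negations inward (¬∀x A ≡ ∃x ¬A, ¬∃x A ≡ ∀x ¬A, De Morgan for ∧/∨):
  (forall l. R(l)) & (exists k. R(k))
All bound variables are already distinct, so no renaming is needed.
Extract every quantifier outward, since the variables are now distinct and don't occur free across branches:
  forall l. exists k. (R(l) & R(k))
The quantifier forall k sits under an odd number of negations, so it flips to exists k.

existential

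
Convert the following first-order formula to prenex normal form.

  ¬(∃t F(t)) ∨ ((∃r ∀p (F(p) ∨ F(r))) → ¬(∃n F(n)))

Rewrite implications/biconditionals: A → B as ¬A ∨ B.
  ¬(∃t F(t)) ∨ ¬(∃r ∀p (F(p) ∨ F(r))) ∨ ¬(∃n F(n))
Push ¬ through the quantifiers and connectives to reach negation normal form:
  (∀t ¬F(t)) ∨ (∀r ∃p (¬F(p) ∧ ¬F(r))) ∨ (∀n ¬F(n))
All bound variables are already distinct, so no renaming is needed.
Finally move all quantifiers to the prefix:
  ∀t ∀r ∃p ∀n (¬F(t) ∨ ¬F(p) ∧ ¬F(r) ∨ ¬F(n))

∀t ∀r ∃p ∀n (¬F(t) ∨ ¬F(p) ∧ ¬F(r) ∨ ¬F(n))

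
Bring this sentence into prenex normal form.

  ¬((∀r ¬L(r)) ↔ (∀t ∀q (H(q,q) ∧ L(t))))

Rewrite implications/biconditionals: A → B as ¬A ∨ B; A ↔ B as (¬A ∨ B) ∧ (¬B ∨ A).
  ¬((¬(∀r ¬L(r)) ∨ (∀t ∀q (H(q,q) ∧ L(t)))) ∧ (¬(∀t ∀q (H(q,q) ∧ L(t))) ∨ (∀r ¬L(r))))
Drive negations inward (¬∀x A ≡ ∃x ¬A, ¬∃x A ≡ ∀x ¬A, De Morgan for ∧/∨):
  (∀r ¬L(r)) ∧ (∃t ∃q (¬H(q,q) ∨ ¬L(t))) ∨ (∀t ∀q (H(q,q) ∧ L(t))) ∧ (∃r L(r))
Standardize variables apart so no two quantifiers bind the same name: t↦y, q↦v, r↦z1.
  (∀r ¬L(r)) ∧ (∃t ∃q (¬H(q,q) ∨ ¬L(t))) ∨ (∀y ∀v (H(v,v) ∧ L(y))) ∧ (∃z1 L(z1))
Pull the quantifiers to the front (each side's bound variable is not free in the other side):
  ∀r ∃t ∃q ∀y ∀v ∃z1 (¬L(r) ∧ (¬H(q,q) ∨ ¬L(t)) ∨ H(v,v) ∧ L(y) ∧ L(z1))

∀r ∃t ∃q ∀y ∀v ∃z1 (¬L(r) ∧ (¬H(q,q) ∨ ¬L(t)) ∨ H(v,v) ∧ L(y) ∧ L(z1))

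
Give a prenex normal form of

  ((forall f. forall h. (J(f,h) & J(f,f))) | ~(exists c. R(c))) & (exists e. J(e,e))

Move each ¬ inward, flipping quantifiers it crosses:
  ((forall f. forall h. (J(f,h) & J(f,f))) | (forall c. ~R(c))) & (exists e. J(e,e))
All bound variables are already distinct, so no renaming is needed.
Pull the quantifiers to the front (each side's bound variable is not free in the other side):
  forall f. forall h. forall c. exists e. ((J(f,h) & J(f,f) | ~R(c)) & J(e,e))

forall f. forall h. forall c. exists e. ((J(f,h) & J(f,f) | ~R(c)) & J(e,e))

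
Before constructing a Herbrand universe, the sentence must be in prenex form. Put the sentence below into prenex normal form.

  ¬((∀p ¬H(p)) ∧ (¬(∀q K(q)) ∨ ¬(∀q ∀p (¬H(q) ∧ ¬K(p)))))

Move each ¬ inward, flipping quantifiers it crosses:
  (∃p H(p)) ∨ (∀q K(q)) ∧ (∀q ∀p (¬H(q) ∧ ¬K(p)))
Give each quantifier a distinct variable: q↦t, p↦s.
  (∃p H(p)) ∨ (∀q K(q)) ∧ (∀t ∀s (¬H(t) ∧ ¬K(s)))
Extract every quantifier outward, since the variables are now distinct and don't occur free across branches:
  ∃p ∀q ∀t ∀s (H(p) ∨ K(q) ∧ ¬H(t) ∧ ¬K(s))

∃p ∀q ∀t ∀s (H(p) ∨ K(q) ∧ ¬H(t) ∧ ¬K(s))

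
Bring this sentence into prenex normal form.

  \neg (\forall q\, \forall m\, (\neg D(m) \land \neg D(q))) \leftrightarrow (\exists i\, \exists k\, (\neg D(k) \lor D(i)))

First replace A → B with ¬A ∨ B; A ↔ B as (¬A ∨ B) ∧ (¬B ∨ A).
  (\neg \neg (\forall q\, \forall m\, (\neg D(m) \land \neg D(q))) \lor (\exists i\, \exists k\, (\neg D(k) \lor D(i)))) \land (\neg (\exists i\, \exists k\, (\neg D(k) \lor D(i))) \lor \neg (\forall q\, \forall m\, (\neg D(m) \land \neg D(q))))
Push ¬ through the quantifiers and connectives to reach negation normal form:
  ((\forall q\, \forall m\, (\neg D(m) \land \neg D(q))) \lor (\exists i\, \exists k\, (\neg D(k) \lor D(i)))) \land ((\forall i\, \forall k\, (D(k) \land \neg D(i))) \lor (\exists q\, \exists m\, (D(m) \lor D(q))))
Give each quantifier a distinct variable: i↦u1, k↦v1, q↦b, m↦s.
  ((\forall q\, \forall m\, (\neg D(m) \land \neg D(q))) \lor (\exists i\, \exists k\, (\neg D(k) \lor D(i)))) \land ((\forall u1\, \forall v1\, (D(v1) \land \neg D(u1))) \lor (\exists b\, \exists s\, (D(s) \lor D(b))))
Extract every quantifier outward, since the variables are now distinct and don't occur free across branches:
  \forall q\, \forall m\, \exists i\, \exists k\, \forall u1\, \forall v1\, \exists b\, \exists s\, ((\neg D(m) \land \neg D(q) \lor \neg D(k) \lor D(i)) \land (D(v1) \land \neg D(u1) \lor D(s) \lor D(b)))

\forall q\, \forall m\, \exists i\, \exists k\, \forall u1\, \forall v1\, \exists b\, \exists s\, ((\neg D(m) \land \neg D(q) \lor \neg D(k) \lor D(i)) \land (D(v1) \land \neg D(u1) \lor D(s) \lor D(b)))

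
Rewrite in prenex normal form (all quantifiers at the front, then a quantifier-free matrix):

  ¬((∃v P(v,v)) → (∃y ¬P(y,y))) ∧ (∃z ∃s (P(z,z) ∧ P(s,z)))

First replace A → B with ¬A ∨ B.
  ¬(¬(∃v P(v,v)) ∨ (∃y ¬P(y,y))) ∧ (∃z ∃s (P(z,z) ∧ P(s,z)))
Push ¬ through the quantifiers and connectives to reach negation normal form:
  (∃v P(v,v)) ∧ (∀y P(y,y)) ∧ (∃z ∃s (P(z,z) ∧ P(s,z)))
All bound variables are already distinct, so no renaming is needed.
Pull the quantifiers to the front (each side's bound variable is not free in the other side):
  ∃v ∀y ∃z ∃s (P(v,v) ∧ P(y,y) ∧ P(z,z) ∧ P(s,z))

∃v ∀y ∃z ∃s (P(v,v) ∧ P(y,y) ∧ P(z,z) ∧ P(s,z))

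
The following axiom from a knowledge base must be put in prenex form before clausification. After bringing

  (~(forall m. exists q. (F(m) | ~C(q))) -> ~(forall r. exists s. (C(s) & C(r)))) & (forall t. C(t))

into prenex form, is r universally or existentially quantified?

First replace A → B with ¬A ∨ B.
  (~~(forall m. exists q. (F(m) | ~C(q))) | ~(forall r. exists s. (C(s) & C(r)))) & (forall t. C(t))
Move each ¬ inward, flipping quantifiers it crosses:
  ((forall m. exists q. (F(m) | ~C(q))) | (exists r. forall s. (~C(s) | ~C(r)))) & (forall t. C(t))
Extract every quantifier outward, since the variables are now distinct and don't occur free across branches:
  forall m. exists q. exists r. forall s. forall t. ((F(m) | ~C(q) | ~C(s) | ~C(r)) & C(t))
The quantifier forall r sits under an odd number of negations (counting the antecedent side of each →), so it flips to exists r.

existential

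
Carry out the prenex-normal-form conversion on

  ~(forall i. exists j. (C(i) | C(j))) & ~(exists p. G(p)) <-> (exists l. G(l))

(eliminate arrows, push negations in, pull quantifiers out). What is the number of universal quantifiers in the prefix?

4

Eliminate → and ↔ using ¬ and ∨; A ↔ B as (¬A ∨ B) ∧ (¬B ∨ A).
  (~(~(forall i. exists j. (C(i) | C(j))) & ~(exists p. G(p))) | (exists l. G(l))) & (~(exists l. G(l)) | ~(forall i. exists j. (C(i) | C(j))) & ~(exists p. G(p)))
Drive negations inward (¬∀x A ≡ ∃x ¬A, ¬∃x A ≡ ∀x ¬A, De Morgan for ∧/∨):
  ((forall i. exists j. (C(i) | C(j))) | (exists p. G(p)) | (exists l. G(l))) & ((forall l. ~G(l)) | (exists i. forall j. (~C(i) & ~C(j))) & (forall p. ~G(p)))
Give each quantifier a distinct variable: l↦v, i↦x, j↦t, p↦x1.
  ((forall i. exists j. (C(i) | C(j))) | (exists p. G(p)) | (exists l. G(l))) & ((forall v. ~G(v)) | (exists x. forall t. (~C(x) & ~C(t))) & (forall x1. ~G(x1)))
Extract every quantifier outward, since the variables are now distinct and don't occur free across branches:
  forall i. exists j. exists p. exists l. forall v. exists x. forall t. forall x1. ((C(i) | C(j) | G(p) | G(l)) & (~G(v) | ~C(x) & ~C(t) & ~G(x1)))
The prefix is forall i exists j exists p exists l forall v exists x forall t forall x1: 4 universal, 4 existential.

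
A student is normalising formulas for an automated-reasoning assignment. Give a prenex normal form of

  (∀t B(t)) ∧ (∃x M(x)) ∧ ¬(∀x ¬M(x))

∀t ∃x ∃w (B(t) ∧ M(x) ∧ M(w))

Push ¬ through the quantifiers and connectives to reach negation normal form:
  (∀t B(t)) ∧ (∃x M(x)) ∧ (∃x M(x))
Standardize variables apart so no two quantifiers bind the same name: x↦w.
  (∀t B(t)) ∧ (∃x M(x)) ∧ (∃w M(w))
Extract every quantifier outward, since the variables are now distinct and don't occur free across branches:
  ∀t ∃x ∃w (B(t) ∧ M(x) ∧ M(w))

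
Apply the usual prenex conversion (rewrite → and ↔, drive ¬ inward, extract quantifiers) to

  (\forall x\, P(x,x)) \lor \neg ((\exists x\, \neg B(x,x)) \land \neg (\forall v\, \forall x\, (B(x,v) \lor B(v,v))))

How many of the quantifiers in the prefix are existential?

0

Drive negations inward (¬∀x A ≡ ∃x ¬A, ¬∃x A ≡ ∀x ¬A, De Morgan for ∧/∨):
  (\forall x\, P(x,x)) \lor (\forall x\, B(x,x)) \lor (\forall v\, \forall x\, (B(x,v) \lor B(v,v)))
Rename bound variables to avoid capture: x↦u, x↦q.
  (\forall x\, P(x,x)) \lor (\forall u\, B(u,u)) \lor (\forall v\, \forall q\, (B(q,v) \lor B(v,v)))
Pull the quantifiers to the front (each side's bound variable is not free in the other side):
  \forall x\, \forall u\, \forall v\, \forall q\, (P(x,x) \lor B(u,u) \lor B(q,v) \lor B(v,v))
The prefix is \forall x \forall u \forall v \forall q: 4 universal, 0 existential.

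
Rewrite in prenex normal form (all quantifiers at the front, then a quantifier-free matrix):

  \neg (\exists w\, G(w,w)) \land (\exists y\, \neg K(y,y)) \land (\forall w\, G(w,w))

Move each ¬ inward, flipping quantifiers it crosses:
  (\forall w\, \neg G(w,w)) \land (\exists y\, \neg K(y,y)) \land (\forall w\, G(w,w))
Standardize variables apart so no two quantifiers bind the same name: w↦u.
  (\forall w\, \neg G(w,w)) \land (\exists y\, \neg K(y,y)) \land (\forall u\, G(u,u))
Extract every quantifier outward, since the variables are now distinct and don't occur free across branches:
  \forall w\, \exists y\, \forall u\, (\neg G(w,w) \land \neg K(y,y) \land G(u,u))

\forall w\, \exists y\, \forall u\, (\neg G(w,w) \land \neg K(y,y) \land G(u,u))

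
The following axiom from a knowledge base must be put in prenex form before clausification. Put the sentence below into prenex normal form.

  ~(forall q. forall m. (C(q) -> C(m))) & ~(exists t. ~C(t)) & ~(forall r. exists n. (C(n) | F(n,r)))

First replace A → B with ¬A ∨ B.
  ~(forall q. forall m. (~C(q) | C(m))) & ~(exists t. ~C(t)) & ~(forall r. exists n. (C(n) | F(n,r)))
Move each ¬ inward, flipping quantifiers it crosses:
  (exists q. exists m. (C(q) & ~C(m))) & (forall t. C(t)) & (exists r. forall n. (~C(n) & ~F(n,r)))
Pull the quantifiers to the front (each side's bound variable is not free in the other side):
  exists q. exists m. forall t. exists r. forall n. (C(q) & ~C(m) & C(t) & ~C(n) & ~F(n,r))

exists q. exists m. forall t. exists r. forall n. (C(q) & ~C(m) & C(t) & ~C(n) & ~F(n,r))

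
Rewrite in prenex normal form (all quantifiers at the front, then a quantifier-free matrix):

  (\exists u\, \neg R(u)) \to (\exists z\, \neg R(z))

Rewrite implications/biconditionals: A → B as ¬A ∨ B.
  \neg (\exists u\, \neg R(u)) \lor (\exists z\, \neg R(z))
Drive negations inward (¬∀x A ≡ ∃x ¬A, ¬∃x A ≡ ∀x ¬A, De Morgan for ∧/∨):
  (\forall u\, R(u)) \lor (\exists z\, \neg R(z))
All bound variables are already distinct, so no renaming is needed.
Extract every quantifier outward, since the variables are now distinct and don't occur free across branches:
  \forall u\, \exists z\, (R(u) \lor \neg R(z))

\forall u\, \exists z\, (R(u) \lor \neg R(z))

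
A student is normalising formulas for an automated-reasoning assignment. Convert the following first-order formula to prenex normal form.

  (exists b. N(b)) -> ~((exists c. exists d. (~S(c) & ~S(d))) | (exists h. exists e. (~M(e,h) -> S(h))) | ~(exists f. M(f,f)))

forall b. forall c. forall d. forall h. forall e. exists f. (~N(b) | (S(c) | S(d)) & ~M(e,h) & ~S(h) & M(f,f))

Rewrite implications/biconditionals: A → B as ¬A ∨ B.
  ~(exists b. N(b)) | ~((exists c. exists d. (~S(c) & ~S(d))) | (exists h. exists e. (~~M(e,h) | S(h))) | ~(exists f. M(f,f)))
Push ¬ through the quantifiers and connectives to reach negation normal form:
  (forall b. ~N(b)) | (forall c. forall d. (S(c) | S(d))) & (forall h. forall e. (~M(e,h) & ~S(h))) & (exists f. M(f,f))
All bound variables are already distinct, so no renaming is needed.
Finally move all quantifiers to the prefix:
  forall b. forall c. forall d. forall h. forall e. exists f. (~N(b) | (S(c) | S(d)) & ~M(e,h) & ~S(h) & M(f,f))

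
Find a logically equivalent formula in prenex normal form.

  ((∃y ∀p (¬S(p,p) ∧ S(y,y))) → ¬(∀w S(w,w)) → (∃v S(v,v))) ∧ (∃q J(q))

First replace A → B with ¬A ∨ B.
  (¬(∃y ∀p (¬S(p,p) ∧ S(y,y))) ∨ ¬¬(∀w S(w,w)) ∨ (∃v S(v,v))) ∧ (∃q J(q))
Drive negations inward (¬∀x A ≡ ∃x ¬A, ¬∃x A ≡ ∀x ¬A, De Morgan for ∧/∨):
  ((∀y ∃p (S(p,p) ∨ ¬S(y,y))) ∨ (∀w S(w,w)) ∨ (∃v S(v,v))) ∧ (∃q J(q))
Extract every quantifier outward, since the variables are now distinct and don't occur free across branches:
  ∀y ∃p ∀w ∃v ∃q ((S(p,p) ∨ ¬S(y,y) ∨ S(w,w) ∨ S(v,v)) ∧ J(q))

∀y ∃p ∀w ∃v ∃q ((S(p,p) ∨ ¬S(y,y) ∨ S(w,w) ∨ S(v,v)) ∧ J(q))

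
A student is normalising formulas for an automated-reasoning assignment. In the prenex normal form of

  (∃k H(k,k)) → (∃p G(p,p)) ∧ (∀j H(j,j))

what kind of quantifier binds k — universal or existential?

Rewrite implications/biconditionals: A → B as ¬A ∨ B.
  ¬(∃k H(k,k)) ∨ (∃p G(p,p)) ∧ (∀j H(j,j))
Move each ¬ inward, flipping quantifiers it crosses:
  (∀k ¬H(k,k)) ∨ (∃p G(p,p)) ∧ (∀j H(j,j))
Finally move all quantifiers to the prefix:
  ∀k ∃p ∀j (¬H(k,k) ∨ G(p,p) ∧ H(j,j))
The quantifier ∃k sits under an odd number of negations (counting the antecedent side of each →), so it flips to ∀k.

universal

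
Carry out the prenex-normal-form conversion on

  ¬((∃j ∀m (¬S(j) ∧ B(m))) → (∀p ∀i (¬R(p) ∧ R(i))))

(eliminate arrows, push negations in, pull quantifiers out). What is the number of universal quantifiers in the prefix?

1

First replace A → B with ¬A ∨ B.
  ¬(¬(∃j ∀m (¬S(j) ∧ B(m))) ∨ (∀p ∀i (¬R(p) ∧ R(i))))
Drive negations inward (¬∀x A ≡ ∃x ¬A, ¬∃x A ≡ ∀x ¬A, De Morgan for ∧/∨):
  (∃j ∀m (¬S(j) ∧ B(m))) ∧ (∃p ∃i (R(p) ∨ ¬R(i)))
All bound variables are already distinct, so no renaming is needed.
Finally move all quantifiers to the prefix:
  ∃j ∀m ∃p ∃i (¬S(j) ∧ B(m) ∧ (R(p) ∨ ¬R(i)))
The prefix is ∃j ∀m ∃p ∃i: 1 universal, 3 existential.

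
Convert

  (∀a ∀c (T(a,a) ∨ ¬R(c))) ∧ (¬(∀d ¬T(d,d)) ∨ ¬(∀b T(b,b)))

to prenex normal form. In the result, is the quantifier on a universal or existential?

Move each ¬ inward, flipping quantifiers it crosses:
  (∀a ∀c (T(a,a) ∨ ¬R(c))) ∧ ((∃d T(d,d)) ∨ (∃b ¬T(b,b)))
All bound variables are already distinct, so no renaming is needed.
Extract every quantifier outward, since the variables are now distinct and don't occur free across branches:
  ∀a ∀c ∃d ∃b ((T(a,a) ∨ ¬R(c)) ∧ (T(d,d) ∨ ¬T(b,b)))
The quantifier ∀a sits under an even number of negations, so it remains universal.

universal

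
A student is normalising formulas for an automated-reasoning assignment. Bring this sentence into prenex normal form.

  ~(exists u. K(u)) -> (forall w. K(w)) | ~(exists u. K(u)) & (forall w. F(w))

Eliminate → and ↔ using ¬ and ∨.
  ~~(exists u. K(u)) | (forall w. K(w)) | ~(exists u. K(u)) & (forall w. F(w))
Drive negations inward (¬∀x A ≡ ∃x ¬A, ¬∃x A ≡ ∀x ¬A, De Morgan for ∧/∨):
  (exists u. K(u)) | (forall w. K(w)) | (forall u. ~K(u)) & (forall w. F(w))
Standardize variables apart so no two quantifiers bind the same name: u↦u1, w↦v1.
  (exists u. K(u)) | (forall w. K(w)) | (forall u1. ~K(u1)) & (forall v1. F(v1))
Extract every quantifier outward, since the variables are now distinct and don't occur free across branches:
  exists u. forall w. forall u1. forall v1. (K(u) | K(w) | ~K(u1) & F(v1))

exists u. forall w. forall u1. forall v1. (K(u) | K(w) | ~K(u1) & F(v1))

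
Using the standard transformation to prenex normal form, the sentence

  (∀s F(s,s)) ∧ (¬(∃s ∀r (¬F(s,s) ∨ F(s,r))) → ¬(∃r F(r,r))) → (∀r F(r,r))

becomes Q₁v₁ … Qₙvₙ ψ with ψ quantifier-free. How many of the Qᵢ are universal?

2

Rewrite implications/biconditionals: A → B as ¬A ∨ B.
  ¬((∀s F(s,s)) ∧ (¬¬(∃s ∀r (¬F(s,s) ∨ F(s,r))) ∨ ¬(∃r F(r,r)))) ∨ (∀r F(r,r))
Push ¬ through the quantifiers and connectives to reach negation normal form:
  (∃s ¬F(s,s)) ∨ (∀s ∃r (F(s,s) ∧ ¬F(s,r))) ∧ (∃r F(r,r)) ∨ (∀r F(r,r))
Standardize variables apart so no two quantifiers bind the same name: s↦x1, r↦y1, r↦u1.
  (∃s ¬F(s,s)) ∨ (∀x1 ∃r (F(x1,x1) ∧ ¬F(x1,r))) ∧ (∃y1 F(y1,y1)) ∨ (∀u1 F(u1,u1))
Pull the quantifiers to the front (each side's bound variable is not free in the other side):
  ∃s ∀x1 ∃r ∃y1 ∀u1 (¬F(s,s) ∨ F(x1,x1) ∧ ¬F(x1,r) ∧ F(y1,y1) ∨ F(u1,u1))
The prefix is ∃s ∀x1 ∃r ∃y1 ∀u1: 2 universal, 3 existential.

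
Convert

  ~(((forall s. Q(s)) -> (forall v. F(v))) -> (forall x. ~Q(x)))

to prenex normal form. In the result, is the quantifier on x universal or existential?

Eliminate → and ↔ using ¬ and ∨.
  ~(~(~(forall s. Q(s)) | (forall v. F(v))) | (forall x. ~Q(x)))
Drive negations inward (¬∀x A ≡ ∃x ¬A, ¬∃x A ≡ ∀x ¬A, De Morgan for ∧/∨):
  ((exists s. ~Q(s)) | (forall v. F(v))) & (exists x. Q(x))
All bound variables are already distinct, so no renaming is needed.
Pull the quantifiers to the front (each side's bound variable is not free in the other side):
  exists s. forall v. exists x. ((~Q(s) | F(v)) & Q(x))
The quantifier forall x sits under an odd number of negations (counting the antecedent side of each →), so it flips to exists x.

existential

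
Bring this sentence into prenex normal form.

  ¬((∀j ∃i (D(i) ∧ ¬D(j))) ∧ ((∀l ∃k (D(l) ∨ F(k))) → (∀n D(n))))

∃j ∀i ∀l ∃k ∃n (¬D(i) ∨ D(j) ∨ (D(l) ∨ F(k)) ∧ ¬D(n))

Rewrite implications/biconditionals: A → B as ¬A ∨ B.
  ¬((∀j ∃i (D(i) ∧ ¬D(j))) ∧ (¬(∀l ∃k (D(l) ∨ F(k))) ∨ (∀n D(n))))
Move each ¬ inward, flipping quantifiers it crosses:
  (∃j ∀i (¬D(i) ∨ D(j))) ∨ (∀l ∃k (D(l) ∨ F(k))) ∧ (∃n ¬D(n))
Pull the quantifiers to the front (each side's bound variable is not free in the other side):
  ∃j ∀i ∀l ∃k ∃n (¬D(i) ∨ D(j) ∨ (D(l) ∨ F(k)) ∧ ¬D(n))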